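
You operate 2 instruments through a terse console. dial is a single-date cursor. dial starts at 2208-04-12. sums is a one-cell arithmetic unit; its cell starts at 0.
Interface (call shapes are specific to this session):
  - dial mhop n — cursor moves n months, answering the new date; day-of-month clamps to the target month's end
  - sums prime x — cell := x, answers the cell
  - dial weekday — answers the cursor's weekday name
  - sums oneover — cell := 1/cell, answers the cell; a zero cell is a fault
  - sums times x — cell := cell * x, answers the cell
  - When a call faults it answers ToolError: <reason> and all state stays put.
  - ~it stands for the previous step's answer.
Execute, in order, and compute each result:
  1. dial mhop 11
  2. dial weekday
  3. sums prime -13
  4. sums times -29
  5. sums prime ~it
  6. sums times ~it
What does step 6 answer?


% dial mhop(11) => 2209-03-12
% dial weekday() => Sunday
% sums prime(-13) => -13
% sums times(-29) => 377
% sums prime(~it) => 377
% sums times(~it) => 142129

Answer: 142129


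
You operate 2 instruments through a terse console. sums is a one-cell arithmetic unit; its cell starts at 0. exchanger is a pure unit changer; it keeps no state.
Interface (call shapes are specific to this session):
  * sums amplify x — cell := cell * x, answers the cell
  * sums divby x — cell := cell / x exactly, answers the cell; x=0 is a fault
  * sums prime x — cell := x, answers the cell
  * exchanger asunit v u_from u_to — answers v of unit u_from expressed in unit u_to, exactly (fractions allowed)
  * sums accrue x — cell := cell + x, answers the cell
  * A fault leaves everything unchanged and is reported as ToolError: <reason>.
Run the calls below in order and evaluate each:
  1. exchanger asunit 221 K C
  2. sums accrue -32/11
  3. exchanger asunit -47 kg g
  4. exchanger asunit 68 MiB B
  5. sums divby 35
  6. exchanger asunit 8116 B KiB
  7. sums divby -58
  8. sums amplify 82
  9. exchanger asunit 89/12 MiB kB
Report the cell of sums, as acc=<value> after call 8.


Then exchanger asunit with v→221, u_from→K, u_to→C, and observe -1043/20.
Now I run sums accrue with x→-32/11, and observe -32/11.
I call exchanger asunit with v→-47, u_from→kg, u_to→g, → -47000.
Then exchanger asunit with v→68, u_from→MiB, u_to→B, → 71303168.
I use sums divby with x→35: -32/385.
Invoking exchanger asunit with v→8116, u_from→B, u_to→KiB, → 2029/256.
I invoke sums divby with x→-58, which returns 16/11165.
Now I run sums amplify with x→82, giving 1312/11165.
I use exchanger asunit with v→89/12, u_from→MiB, u_to→kB, which returns 2916352/375.

Answer: acc=1312/11165


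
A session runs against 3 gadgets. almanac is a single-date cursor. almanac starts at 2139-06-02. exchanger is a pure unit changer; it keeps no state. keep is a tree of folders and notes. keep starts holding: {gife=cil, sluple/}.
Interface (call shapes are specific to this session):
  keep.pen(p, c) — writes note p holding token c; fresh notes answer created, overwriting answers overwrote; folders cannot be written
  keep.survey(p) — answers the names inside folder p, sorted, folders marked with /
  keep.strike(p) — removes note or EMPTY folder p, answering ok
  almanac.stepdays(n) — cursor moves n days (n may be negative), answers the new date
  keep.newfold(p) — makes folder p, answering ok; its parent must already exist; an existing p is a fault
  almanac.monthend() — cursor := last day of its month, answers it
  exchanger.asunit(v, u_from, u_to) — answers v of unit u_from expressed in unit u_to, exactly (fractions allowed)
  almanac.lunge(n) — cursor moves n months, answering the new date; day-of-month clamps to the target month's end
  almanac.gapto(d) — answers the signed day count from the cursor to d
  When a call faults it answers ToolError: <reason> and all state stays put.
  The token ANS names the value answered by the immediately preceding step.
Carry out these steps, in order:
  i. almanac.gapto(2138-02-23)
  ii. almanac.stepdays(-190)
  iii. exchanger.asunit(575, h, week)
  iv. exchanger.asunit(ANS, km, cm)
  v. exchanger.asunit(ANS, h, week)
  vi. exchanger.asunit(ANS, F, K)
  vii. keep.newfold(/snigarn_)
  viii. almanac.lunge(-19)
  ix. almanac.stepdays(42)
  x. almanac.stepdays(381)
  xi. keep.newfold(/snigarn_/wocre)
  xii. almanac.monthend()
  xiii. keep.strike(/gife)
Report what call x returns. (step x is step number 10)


Do: almanac.gapto[d='2138-02-23']
See: -464
Do: almanac.stepdays[n='-190']
See: 2138-11-24
Do: exchanger.asunit[v='575'; u_from='h'; u_to='week']
See: 575/168
Do: exchanger.asunit[v='ANS'; u_from='km'; u_to='cm']
See: 7187500/21
Do: exchanger.asunit[v='ANS'; u_from='h'; u_to='week']
See: 1796875/882
Do: exchanger.asunit[v='ANS'; u_from='F'; u_to='K']
See: 110115197/79380
Do: keep.newfold[p='/snigarn_']
See: ok
Do: almanac.lunge[n='-19']
See: 2137-04-24
Do: almanac.stepdays[n='42']
See: 2137-06-05
Do: almanac.stepdays[n='381']
See: 2138-06-21
Do: keep.newfold[p='/snigarn_/wocre']
See: ok
Do: almanac.monthend[]
See: 2138-06-30
Do: keep.strike[p='/gife']
See: ok

Answer: 2138-06-21


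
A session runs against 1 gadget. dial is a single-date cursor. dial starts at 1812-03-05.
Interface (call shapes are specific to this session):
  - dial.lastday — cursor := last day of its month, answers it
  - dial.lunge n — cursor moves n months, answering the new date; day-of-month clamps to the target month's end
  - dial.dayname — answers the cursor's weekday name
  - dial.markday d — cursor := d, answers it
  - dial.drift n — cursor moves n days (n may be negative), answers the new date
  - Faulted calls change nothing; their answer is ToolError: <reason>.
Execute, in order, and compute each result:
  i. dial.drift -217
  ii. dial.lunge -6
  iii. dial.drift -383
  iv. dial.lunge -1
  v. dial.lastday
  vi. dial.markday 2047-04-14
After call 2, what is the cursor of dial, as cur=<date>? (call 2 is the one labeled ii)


Answer: cur=1811-02-01

Derivation:
% 1. dial.drift(n→-217) == 1811-08-01
% 2. dial.lunge(n→-6) == 1811-02-01
% 3. dial.drift(n→-383) == 1810-01-14
% 4. dial.lunge(n→-1) == 1809-12-14
% 5. dial.lastday() == 1809-12-31
% 6. dial.markday(d→2047-04-14) == 2047-04-14


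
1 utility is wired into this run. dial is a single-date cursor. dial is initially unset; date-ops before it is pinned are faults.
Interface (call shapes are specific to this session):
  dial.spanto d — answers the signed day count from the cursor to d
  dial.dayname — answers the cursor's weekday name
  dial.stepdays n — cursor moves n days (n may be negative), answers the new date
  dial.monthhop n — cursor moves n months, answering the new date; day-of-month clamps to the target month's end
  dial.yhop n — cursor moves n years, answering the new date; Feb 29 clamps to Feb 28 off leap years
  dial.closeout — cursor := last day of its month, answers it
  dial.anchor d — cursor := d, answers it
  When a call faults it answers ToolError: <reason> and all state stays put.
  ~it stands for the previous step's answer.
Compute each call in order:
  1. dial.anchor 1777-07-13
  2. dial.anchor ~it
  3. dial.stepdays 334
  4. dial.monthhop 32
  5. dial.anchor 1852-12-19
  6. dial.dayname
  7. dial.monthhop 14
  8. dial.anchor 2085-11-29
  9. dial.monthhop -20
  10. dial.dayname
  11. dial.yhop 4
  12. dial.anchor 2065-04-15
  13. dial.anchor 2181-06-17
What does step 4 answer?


Answer: 1781-02-12

Derivation:
>> dial.anchor(d=1777-07-13)
<< 1777-07-13
>> dial.anchor(d=~it)
<< 1777-07-13
>> dial.stepdays(n=334)
<< 1778-06-12
>> dial.monthhop(n=32)
<< 1781-02-12
>> dial.anchor(d=1852-12-19)
<< 1852-12-19
>> dial.dayname()
<< Sunday
>> dial.monthhop(n=14)
<< 1854-02-19
>> dial.anchor(d=2085-11-29)
<< 2085-11-29
>> dial.monthhop(n=-20)
<< 2084-03-29
>> dial.dayname()
<< Wednesday
>> dial.yhop(n=4)
<< 2088-03-29
>> dial.anchor(d=2065-04-15)
<< 2065-04-15
>> dial.anchor(d=2181-06-17)
<< 2181-06-17


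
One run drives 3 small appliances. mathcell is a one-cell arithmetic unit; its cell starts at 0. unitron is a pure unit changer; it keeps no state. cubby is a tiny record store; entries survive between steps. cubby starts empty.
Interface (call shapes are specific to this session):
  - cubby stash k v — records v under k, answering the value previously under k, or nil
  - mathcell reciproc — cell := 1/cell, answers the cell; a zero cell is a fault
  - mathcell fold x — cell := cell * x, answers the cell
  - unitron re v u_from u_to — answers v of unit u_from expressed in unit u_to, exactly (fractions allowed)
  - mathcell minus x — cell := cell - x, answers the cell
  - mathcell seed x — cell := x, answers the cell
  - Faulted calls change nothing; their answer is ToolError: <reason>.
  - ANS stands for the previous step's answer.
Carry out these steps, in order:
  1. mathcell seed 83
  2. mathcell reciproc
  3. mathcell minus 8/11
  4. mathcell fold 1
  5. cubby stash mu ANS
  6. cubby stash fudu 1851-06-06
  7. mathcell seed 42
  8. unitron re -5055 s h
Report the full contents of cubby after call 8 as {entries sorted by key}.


Answer: {fudu=1851-06-06, mu=-653/913}

Derivation:
Do: mathcell seed[x: 83]
See: 83
Do: mathcell reciproc[]
See: 1/83
Do: mathcell minus[x: 8/11]
See: -653/913
Do: mathcell fold[x: 1]
See: -653/913
Do: cubby stash[k: mu; v: ANS]
See: nil
Do: cubby stash[k: fudu; v: 1851-06-06]
See: nil
Do: mathcell seed[x: 42]
See: 42
Do: unitron re[v: -5055; u_from: s; u_to: h]
See: -337/240


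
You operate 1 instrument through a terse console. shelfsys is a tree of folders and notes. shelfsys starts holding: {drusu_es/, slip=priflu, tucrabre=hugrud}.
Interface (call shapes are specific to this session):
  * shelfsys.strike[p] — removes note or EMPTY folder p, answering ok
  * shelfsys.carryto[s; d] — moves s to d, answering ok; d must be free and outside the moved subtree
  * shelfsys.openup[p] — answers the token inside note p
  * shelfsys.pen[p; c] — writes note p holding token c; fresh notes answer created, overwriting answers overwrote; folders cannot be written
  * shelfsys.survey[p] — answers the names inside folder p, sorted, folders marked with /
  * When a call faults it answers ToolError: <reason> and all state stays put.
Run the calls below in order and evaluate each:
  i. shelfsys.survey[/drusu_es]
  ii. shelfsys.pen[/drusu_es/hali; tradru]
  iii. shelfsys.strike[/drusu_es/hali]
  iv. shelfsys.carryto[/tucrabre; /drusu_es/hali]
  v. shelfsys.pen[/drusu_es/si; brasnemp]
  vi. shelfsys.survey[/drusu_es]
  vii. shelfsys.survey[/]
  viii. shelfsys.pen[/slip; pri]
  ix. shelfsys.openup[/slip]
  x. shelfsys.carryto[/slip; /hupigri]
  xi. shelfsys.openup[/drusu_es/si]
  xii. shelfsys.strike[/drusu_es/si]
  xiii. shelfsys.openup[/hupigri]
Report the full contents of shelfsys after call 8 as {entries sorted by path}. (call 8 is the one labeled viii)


Calling shelfsys.survey(p='/drusu_es'), giving [].
I try shelfsys.pen(p='/drusu_es/hali', c='tradru'), — result: created.
Next I call shelfsys.strike(p='/drusu_es/hali'), and observe ok.
Using shelfsys.carryto(s='/tucrabre', d='/drusu_es/hali'), → ok.
I use shelfsys.pen(p='/drusu_es/si', c='brasnemp'), and see created.
I try shelfsys.survey(p='/drusu_es'), — result: [hali, si].
I use shelfsys.survey(p='/'), giving [drusu_es/, slip].
Now I run shelfsys.pen(p='/slip', c='pri'), which returns overwrote.
Then shelfsys.openup(p='/slip'), → pri.
Invoking shelfsys.carryto(s='/slip', d='/hupigri'), giving ok.
Next I call shelfsys.openup(p='/drusu_es/si'), and observe brasnemp.
I run shelfsys.strike(p='/drusu_es/si'), — result: ok.
Now I run shelfsys.openup(p='/hupigri'), yielding pri.

Answer: {drusu_es/, drusu_es/hali=hugrud, drusu_es/si=brasnemp, slip=pri}


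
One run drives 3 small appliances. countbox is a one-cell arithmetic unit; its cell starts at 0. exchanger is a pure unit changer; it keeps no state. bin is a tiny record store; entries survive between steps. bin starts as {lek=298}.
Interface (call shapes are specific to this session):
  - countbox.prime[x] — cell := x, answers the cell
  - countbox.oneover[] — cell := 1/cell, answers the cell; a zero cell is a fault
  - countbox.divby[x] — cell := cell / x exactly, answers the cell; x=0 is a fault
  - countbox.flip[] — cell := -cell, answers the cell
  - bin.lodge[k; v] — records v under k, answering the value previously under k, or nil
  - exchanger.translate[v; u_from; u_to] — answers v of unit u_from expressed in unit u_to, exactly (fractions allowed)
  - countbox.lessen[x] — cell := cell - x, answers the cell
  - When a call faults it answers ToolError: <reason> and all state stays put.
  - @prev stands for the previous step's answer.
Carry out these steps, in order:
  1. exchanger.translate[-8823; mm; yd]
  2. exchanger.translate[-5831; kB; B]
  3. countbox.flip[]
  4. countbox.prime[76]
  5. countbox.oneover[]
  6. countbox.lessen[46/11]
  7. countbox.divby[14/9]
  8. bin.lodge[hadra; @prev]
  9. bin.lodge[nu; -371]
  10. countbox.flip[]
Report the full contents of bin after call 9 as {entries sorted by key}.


Answer: {hadra=-31365/11704, lek=298, nu=-371}

Derivation:
Step: translate[-8823; mm; yd]
Result: -14705/1524
Step: translate[-5831; kB; B]
Result: -5831000
Step: flip[]
Result: 0
Step: prime[76]
Result: 76
Step: oneover[]
Result: 1/76
Step: lessen[46/11]
Result: -3485/836
Step: divby[14/9]
Result: -31365/11704
Step: lodge[hadra; @prev]
Result: nil
Step: lodge[nu; -371]
Result: nil
Step: flip[]
Result: 31365/11704


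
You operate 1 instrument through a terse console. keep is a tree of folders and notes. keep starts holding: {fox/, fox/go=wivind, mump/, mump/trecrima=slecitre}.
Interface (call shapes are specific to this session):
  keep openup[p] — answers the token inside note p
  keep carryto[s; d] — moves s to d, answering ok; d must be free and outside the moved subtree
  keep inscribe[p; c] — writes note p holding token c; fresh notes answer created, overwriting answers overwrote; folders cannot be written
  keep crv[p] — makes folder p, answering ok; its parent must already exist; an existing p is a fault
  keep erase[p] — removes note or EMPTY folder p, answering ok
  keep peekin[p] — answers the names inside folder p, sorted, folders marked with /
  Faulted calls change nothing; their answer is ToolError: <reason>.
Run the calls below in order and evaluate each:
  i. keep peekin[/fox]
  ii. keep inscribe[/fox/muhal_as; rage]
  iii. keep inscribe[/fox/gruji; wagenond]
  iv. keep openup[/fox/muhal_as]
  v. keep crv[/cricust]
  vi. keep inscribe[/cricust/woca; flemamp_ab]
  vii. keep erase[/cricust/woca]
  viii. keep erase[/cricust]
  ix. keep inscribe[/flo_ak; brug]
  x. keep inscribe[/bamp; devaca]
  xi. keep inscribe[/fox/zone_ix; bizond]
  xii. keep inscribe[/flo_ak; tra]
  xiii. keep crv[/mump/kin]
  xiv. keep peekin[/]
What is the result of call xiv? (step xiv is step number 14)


I call keep peekin passing p→/fox, and observe [go].
I invoke keep inscribe passing p→/fox/muhal_as, c→rage, giving created.
Then keep inscribe passing p→/fox/gruji, c→wagenond, → created.
I call keep openup passing p→/fox/muhal_as, and observe rage.
Now I run keep crv passing p→/cricust, giving ok.
Then keep inscribe passing p→/cricust/woca, c→flemamp_ab, — result: created.
I use keep erase passing p→/cricust/woca, which returns ok.
Then keep erase passing p→/cricust, and observe ok.
I call keep inscribe passing p→/flo_ak, c→brug, and observe created.
Calling keep inscribe passing p→/bamp, c→devaca, and see created.
I run keep inscribe passing p→/fox/zone_ix, c→bizond, yielding created.
I call keep inscribe passing p→/flo_ak, c→tra, yielding overwrote.
Next I call keep crv passing p→/mump/kin, and observe ok.
I use keep peekin passing p→/, which returns [bamp, flo_ak, fox/, mump/].

Answer: [bamp, flo_ak, fox/, mump/]


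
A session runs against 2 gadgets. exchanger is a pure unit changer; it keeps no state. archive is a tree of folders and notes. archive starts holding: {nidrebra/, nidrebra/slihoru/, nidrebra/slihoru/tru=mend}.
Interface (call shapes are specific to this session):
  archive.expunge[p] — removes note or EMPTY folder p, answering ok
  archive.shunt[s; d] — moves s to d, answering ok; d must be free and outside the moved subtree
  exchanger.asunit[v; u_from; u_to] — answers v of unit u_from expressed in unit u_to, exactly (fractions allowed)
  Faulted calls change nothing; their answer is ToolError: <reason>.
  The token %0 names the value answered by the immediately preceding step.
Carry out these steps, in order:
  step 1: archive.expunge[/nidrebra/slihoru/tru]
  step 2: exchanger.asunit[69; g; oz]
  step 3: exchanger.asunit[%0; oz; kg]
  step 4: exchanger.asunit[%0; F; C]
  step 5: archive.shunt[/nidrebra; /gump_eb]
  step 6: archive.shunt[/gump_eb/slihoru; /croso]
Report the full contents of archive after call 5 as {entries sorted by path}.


>>> archive.expunge p: /nidrebra/slihoru/tru
:: ok
>>> exchanger.asunit v: 69 u_from: g u_to: oz
:: 110400000/45359237
>>> exchanger.asunit v: %0 u_from: oz u_to: kg
:: 69/1000
>>> exchanger.asunit v: %0 u_from: F u_to: C
:: -31931/1800
>>> archive.shunt s: /nidrebra d: /gump_eb
:: ok
>>> archive.shunt s: /gump_eb/slihoru d: /croso
:: ok

Answer: {gump_eb/, gump_eb/slihoru/}


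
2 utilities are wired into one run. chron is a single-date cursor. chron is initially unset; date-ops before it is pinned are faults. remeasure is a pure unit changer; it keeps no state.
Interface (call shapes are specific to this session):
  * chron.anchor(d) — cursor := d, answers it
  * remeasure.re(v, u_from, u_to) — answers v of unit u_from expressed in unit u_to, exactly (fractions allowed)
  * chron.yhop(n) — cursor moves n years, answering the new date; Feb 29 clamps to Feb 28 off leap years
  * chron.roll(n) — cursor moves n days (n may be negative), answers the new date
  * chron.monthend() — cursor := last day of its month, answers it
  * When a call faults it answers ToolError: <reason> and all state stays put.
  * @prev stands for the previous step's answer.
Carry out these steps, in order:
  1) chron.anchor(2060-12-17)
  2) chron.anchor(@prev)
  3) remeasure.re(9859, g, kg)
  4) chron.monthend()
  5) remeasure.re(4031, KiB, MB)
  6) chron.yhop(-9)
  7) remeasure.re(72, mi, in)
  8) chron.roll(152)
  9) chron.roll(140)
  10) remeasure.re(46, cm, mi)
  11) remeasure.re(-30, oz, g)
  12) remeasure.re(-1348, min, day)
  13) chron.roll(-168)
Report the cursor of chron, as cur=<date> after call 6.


Using chron.anchor using d: 2060-12-17, which returns 2060-12-17.
Calling chron.anchor using d: @prev: 2060-12-17.
I use remeasure.re using v: 9859, u_from: g, u_to: kg, and see 9859/1000.
I use chron.monthend, giving 2060-12-31.
I call remeasure.re using v: 4031, u_from: KiB, u_to: MB, and see 64496/15625.
I invoke chron.yhop using n: -9: 2051-12-31.
Calling remeasure.re using v: 72, u_from: mi, u_to: in, and observe 4561920.
I try chron.roll using n: 152, giving 2052-05-31.
I use chron.roll using n: 140, → 2052-10-18.
I invoke remeasure.re using v: 46, u_from: cm, u_to: mi, and observe 115/402336.
I call remeasure.re using v: -30, u_from: oz, u_to: g, which returns -136077711/160000.
Using remeasure.re using v: -1348, u_from: min, u_to: day, — result: -337/360.
Next I call chron.roll using n: -168: 2052-05-03.

Answer: cur=2051-12-31


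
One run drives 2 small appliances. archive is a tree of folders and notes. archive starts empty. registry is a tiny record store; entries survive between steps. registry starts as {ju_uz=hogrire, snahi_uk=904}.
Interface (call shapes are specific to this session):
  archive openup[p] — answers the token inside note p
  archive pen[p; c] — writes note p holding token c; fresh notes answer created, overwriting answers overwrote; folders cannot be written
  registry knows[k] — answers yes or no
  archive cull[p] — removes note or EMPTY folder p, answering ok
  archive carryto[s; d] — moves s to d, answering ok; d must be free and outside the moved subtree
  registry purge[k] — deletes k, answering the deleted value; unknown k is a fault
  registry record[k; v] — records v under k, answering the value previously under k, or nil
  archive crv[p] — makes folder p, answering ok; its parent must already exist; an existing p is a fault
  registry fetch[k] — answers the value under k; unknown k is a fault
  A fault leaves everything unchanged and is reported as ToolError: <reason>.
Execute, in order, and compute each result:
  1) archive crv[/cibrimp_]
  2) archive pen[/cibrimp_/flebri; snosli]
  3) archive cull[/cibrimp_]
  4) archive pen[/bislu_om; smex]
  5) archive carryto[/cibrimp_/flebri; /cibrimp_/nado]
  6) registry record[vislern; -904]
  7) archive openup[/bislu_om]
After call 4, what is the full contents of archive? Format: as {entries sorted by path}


% archive crv p: /cibrimp_
= ok
% archive pen p: /cibrimp_/flebri c: snosli
= created
% archive cull p: /cibrimp_
= ToolError: not empty
% archive pen p: /bislu_om c: smex
= created
% archive carryto s: /cibrimp_/flebri d: /cibrimp_/nado
= ok
% registry record k: vislern v: -904
= nil
% archive openup p: /bislu_om
= smex

Answer: {bislu_om=smex, cibrimp_/, cibrimp_/flebri=snosli}


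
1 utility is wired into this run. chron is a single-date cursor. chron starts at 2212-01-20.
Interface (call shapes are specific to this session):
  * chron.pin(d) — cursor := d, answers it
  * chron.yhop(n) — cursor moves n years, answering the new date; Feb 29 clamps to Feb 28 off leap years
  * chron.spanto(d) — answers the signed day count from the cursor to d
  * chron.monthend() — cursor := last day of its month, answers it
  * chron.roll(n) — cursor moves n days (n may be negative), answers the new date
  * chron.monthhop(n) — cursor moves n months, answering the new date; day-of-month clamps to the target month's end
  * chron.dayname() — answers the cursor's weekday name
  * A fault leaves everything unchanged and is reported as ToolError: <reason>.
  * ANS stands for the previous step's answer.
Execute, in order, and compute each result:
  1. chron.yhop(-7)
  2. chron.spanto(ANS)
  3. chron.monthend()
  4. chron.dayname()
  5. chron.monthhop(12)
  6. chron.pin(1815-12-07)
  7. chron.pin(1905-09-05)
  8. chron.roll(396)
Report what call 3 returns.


Answer: 2205-01-31

Derivation:
>> chron.yhop(n: -7)
<< 2205-01-20
>> chron.spanto(d: ANS)
<< 0
>> chron.monthend()
<< 2205-01-31
>> chron.dayname()
<< Thursday
>> chron.monthhop(n: 12)
<< 2206-01-31
>> chron.pin(d: 1815-12-07)
<< 1815-12-07
>> chron.pin(d: 1905-09-05)
<< 1905-09-05
>> chron.roll(n: 396)
<< 1906-10-06


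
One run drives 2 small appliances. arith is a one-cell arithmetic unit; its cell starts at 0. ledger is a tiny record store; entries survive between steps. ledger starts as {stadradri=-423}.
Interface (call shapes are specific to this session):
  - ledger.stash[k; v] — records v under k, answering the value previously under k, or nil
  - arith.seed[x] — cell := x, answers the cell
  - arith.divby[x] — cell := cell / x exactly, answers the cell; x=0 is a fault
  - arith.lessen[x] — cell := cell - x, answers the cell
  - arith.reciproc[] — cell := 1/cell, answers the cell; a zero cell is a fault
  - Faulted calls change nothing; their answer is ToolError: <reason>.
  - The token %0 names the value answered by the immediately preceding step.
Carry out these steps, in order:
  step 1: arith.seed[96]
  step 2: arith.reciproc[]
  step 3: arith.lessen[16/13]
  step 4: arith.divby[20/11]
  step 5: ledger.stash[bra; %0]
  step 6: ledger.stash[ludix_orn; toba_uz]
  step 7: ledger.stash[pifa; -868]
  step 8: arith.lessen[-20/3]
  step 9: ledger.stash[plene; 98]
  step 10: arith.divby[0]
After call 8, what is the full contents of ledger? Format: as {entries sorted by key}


-- 1. arith.seed(96) => 96
-- 2. arith.reciproc() => 1/96
-- 3. arith.lessen(16/13) => -1523/1248
-- 4. arith.divby(20/11) => -16753/24960
-- 5. ledger.stash(bra, %0) => nil
-- 6. ledger.stash(ludix_orn, toba_uz) => nil
-- 7. ledger.stash(pifa, -868) => nil
-- 8. arith.lessen(-20/3) => 149647/24960
-- 9. ledger.stash(plene, 98) => nil
-- 10. arith.divby(0) => ToolError: division by zero

Answer: {bra=-16753/24960, ludix_orn=toba_uz, pifa=-868, stadradri=-423}


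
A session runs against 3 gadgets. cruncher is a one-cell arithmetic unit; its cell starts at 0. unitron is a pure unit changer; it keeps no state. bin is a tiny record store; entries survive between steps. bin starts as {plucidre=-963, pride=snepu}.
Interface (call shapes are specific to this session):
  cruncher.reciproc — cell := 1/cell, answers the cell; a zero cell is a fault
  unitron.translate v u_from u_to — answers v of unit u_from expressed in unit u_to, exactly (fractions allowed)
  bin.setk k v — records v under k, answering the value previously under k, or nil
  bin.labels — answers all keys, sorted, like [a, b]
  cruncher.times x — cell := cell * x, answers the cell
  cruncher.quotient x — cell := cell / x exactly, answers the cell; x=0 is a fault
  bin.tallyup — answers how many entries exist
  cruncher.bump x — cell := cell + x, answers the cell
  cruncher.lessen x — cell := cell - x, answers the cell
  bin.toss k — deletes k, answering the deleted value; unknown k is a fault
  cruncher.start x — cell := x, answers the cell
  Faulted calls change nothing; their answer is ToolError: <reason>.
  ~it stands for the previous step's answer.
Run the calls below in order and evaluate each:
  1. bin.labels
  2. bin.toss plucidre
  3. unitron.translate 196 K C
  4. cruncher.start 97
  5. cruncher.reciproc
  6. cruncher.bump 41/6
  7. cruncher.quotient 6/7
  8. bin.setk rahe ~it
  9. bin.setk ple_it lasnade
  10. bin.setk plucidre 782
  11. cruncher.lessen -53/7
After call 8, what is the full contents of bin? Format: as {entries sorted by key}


Answer: {pride=snepu, rahe=27881/3492}

Derivation:
% bin.labels() => [plucidre, pride]
% bin.toss(k→plucidre) => -963
% unitron.translate(v→196, u_from→K, u_to→C) => -1543/20
% cruncher.start(x→97) => 97
% cruncher.reciproc() => 1/97
% cruncher.bump(x→41/6) => 3983/582
% cruncher.quotient(x→6/7) => 27881/3492
% bin.setk(k→rahe, v→~it) => nil
% bin.setk(k→ple_it, v→lasnade) => nil
% bin.setk(k→plucidre, v→782) => nil
% cruncher.lessen(x→-53/7) => 380243/24444


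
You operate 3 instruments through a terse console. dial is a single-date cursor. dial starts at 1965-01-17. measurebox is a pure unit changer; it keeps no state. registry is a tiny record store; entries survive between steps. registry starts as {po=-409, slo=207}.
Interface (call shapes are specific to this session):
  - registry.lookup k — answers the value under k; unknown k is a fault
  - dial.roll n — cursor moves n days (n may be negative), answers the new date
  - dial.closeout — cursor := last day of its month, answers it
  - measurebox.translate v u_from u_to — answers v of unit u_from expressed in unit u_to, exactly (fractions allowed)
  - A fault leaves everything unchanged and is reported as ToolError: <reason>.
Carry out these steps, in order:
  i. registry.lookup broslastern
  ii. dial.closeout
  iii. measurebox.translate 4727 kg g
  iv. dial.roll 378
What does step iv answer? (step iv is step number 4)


Answer: 1966-02-13

Derivation:
I call registry.lookup with k=broslastern, — result: ToolError: no such key broslastern.
Now I run dial.closeout, — result: 1965-01-31.
Next I call measurebox.translate with v=4727, u_from=kg, u_to=g, yielding 4727000.
I use dial.roll with n=378, which returns 1966-02-13.


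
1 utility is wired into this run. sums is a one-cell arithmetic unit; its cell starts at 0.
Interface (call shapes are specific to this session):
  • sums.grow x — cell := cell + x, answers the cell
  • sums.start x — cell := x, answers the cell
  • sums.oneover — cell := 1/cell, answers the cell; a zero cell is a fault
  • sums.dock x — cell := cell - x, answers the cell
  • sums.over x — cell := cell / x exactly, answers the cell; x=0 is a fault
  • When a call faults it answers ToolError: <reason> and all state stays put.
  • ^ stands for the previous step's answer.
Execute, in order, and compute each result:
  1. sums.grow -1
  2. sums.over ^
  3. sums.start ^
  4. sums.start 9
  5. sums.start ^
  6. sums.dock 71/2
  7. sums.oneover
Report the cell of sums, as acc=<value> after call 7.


Answer: acc=-2/53

Derivation:
% sums.grow x→-1
= -1
% sums.over x→^
= 1
% sums.start x→^
= 1
% sums.start x→9
= 9
% sums.start x→^
= 9
% sums.dock x→71/2
= -53/2
% sums.oneover
= -2/53


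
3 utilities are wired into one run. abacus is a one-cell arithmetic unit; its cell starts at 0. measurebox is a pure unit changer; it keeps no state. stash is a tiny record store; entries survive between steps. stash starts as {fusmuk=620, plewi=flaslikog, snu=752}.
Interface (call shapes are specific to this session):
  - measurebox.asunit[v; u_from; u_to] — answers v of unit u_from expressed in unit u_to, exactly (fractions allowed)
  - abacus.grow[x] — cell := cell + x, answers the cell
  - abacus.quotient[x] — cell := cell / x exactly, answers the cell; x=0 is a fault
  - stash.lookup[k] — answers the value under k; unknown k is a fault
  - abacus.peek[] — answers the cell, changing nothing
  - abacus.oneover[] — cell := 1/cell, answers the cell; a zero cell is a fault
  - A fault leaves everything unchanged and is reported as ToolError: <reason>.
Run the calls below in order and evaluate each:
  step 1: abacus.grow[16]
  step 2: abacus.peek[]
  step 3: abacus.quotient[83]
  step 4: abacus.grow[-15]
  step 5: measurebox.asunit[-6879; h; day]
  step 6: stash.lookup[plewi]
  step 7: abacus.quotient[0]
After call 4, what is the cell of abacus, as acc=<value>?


Next I call abacus.grow with x='16', which returns 16.
I call abacus.peek, — result: 16.
I use abacus.quotient with x='83', → 16/83.
Calling abacus.grow with x='-15', giving -1229/83.
Invoking measurebox.asunit with v='-6879', u_from='h', u_to='day', and get -2293/8.
I run stash.lookup with k='plewi', giving flaslikog.
I invoke abacus.quotient with x='0', yielding ToolError: division by zero.

Answer: acc=-1229/83


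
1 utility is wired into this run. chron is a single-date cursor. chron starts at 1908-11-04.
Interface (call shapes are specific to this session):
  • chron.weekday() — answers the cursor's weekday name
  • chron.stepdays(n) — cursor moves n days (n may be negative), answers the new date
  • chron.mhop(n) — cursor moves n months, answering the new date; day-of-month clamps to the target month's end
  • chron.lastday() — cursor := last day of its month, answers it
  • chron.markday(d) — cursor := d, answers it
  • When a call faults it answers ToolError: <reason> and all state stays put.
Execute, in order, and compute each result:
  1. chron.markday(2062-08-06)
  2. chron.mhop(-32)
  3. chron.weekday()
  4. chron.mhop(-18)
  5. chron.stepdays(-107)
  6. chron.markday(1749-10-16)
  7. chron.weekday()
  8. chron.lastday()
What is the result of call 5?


Answer: 2058-02-19

Derivation:
$ chron.markday d=2062-08-06
= 2062-08-06
$ chron.mhop n=-32
= 2059-12-06
$ chron.weekday
= Saturday
$ chron.mhop n=-18
= 2058-06-06
$ chron.stepdays n=-107
= 2058-02-19
$ chron.markday d=1749-10-16
= 1749-10-16
$ chron.weekday
= Thursday
$ chron.lastday
= 1749-10-31


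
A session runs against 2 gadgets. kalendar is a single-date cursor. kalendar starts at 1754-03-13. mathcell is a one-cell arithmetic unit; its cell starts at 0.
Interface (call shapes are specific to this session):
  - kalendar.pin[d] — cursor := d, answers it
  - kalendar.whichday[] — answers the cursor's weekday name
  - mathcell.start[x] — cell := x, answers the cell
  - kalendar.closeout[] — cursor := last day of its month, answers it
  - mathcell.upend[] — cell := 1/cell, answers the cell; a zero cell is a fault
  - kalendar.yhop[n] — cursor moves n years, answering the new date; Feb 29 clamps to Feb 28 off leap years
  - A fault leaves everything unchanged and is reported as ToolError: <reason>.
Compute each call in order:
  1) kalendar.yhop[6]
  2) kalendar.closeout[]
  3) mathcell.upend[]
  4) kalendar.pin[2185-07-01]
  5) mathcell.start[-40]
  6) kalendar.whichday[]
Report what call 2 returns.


Answer: 1760-03-31

Derivation:
-- kalendar.yhop(6) : 1760-03-13
-- kalendar.closeout() : 1760-03-31
-- mathcell.upend() : ToolError: reciprocal of zero
-- kalendar.pin(2185-07-01) : 2185-07-01
-- mathcell.start(-40) : -40
-- kalendar.whichday() : Friday


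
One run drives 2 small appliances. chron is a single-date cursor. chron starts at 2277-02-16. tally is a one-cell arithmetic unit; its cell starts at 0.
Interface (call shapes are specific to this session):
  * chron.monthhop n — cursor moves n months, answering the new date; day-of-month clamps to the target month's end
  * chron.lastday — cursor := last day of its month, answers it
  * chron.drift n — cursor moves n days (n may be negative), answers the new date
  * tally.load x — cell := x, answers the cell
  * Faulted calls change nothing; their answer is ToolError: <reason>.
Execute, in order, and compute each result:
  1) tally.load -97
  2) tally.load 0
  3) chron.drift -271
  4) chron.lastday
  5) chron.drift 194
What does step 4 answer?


>>> load x→-97
:: -97
>>> load x→0
:: 0
>>> drift n→-271
:: 2276-05-21
>>> lastday
:: 2276-05-31
>>> drift n→194
:: 2276-12-11

Answer: 2276-05-31


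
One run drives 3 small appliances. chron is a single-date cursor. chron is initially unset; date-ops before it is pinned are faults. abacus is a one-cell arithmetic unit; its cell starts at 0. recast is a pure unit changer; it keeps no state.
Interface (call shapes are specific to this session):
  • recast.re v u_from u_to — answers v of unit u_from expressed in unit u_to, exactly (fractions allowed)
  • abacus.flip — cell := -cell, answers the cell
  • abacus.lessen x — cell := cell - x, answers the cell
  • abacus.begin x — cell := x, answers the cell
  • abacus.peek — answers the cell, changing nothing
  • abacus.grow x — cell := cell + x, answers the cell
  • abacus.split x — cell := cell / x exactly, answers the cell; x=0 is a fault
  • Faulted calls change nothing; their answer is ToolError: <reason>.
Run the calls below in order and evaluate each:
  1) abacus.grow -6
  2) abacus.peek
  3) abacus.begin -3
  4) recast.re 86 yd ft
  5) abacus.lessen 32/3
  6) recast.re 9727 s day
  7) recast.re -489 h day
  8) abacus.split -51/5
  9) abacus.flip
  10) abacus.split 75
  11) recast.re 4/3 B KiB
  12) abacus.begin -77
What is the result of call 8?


// abacus.grow(x: -6) -> -6
// abacus.peek() -> -6
// abacus.begin(x: -3) -> -3
// recast.re(v: 86, u_from: yd, u_to: ft) -> 258
// abacus.lessen(x: 32/3) -> -41/3
// recast.re(v: 9727, u_from: s, u_to: day) -> 9727/86400
// recast.re(v: -489, u_from: h, u_to: day) -> -163/8
// abacus.split(x: -51/5) -> 205/153
// abacus.flip() -> -205/153
// abacus.split(x: 75) -> -41/2295
// recast.re(v: 4/3, u_from: B, u_to: KiB) -> 1/768
// abacus.begin(x: -77) -> -77

Answer: 205/153


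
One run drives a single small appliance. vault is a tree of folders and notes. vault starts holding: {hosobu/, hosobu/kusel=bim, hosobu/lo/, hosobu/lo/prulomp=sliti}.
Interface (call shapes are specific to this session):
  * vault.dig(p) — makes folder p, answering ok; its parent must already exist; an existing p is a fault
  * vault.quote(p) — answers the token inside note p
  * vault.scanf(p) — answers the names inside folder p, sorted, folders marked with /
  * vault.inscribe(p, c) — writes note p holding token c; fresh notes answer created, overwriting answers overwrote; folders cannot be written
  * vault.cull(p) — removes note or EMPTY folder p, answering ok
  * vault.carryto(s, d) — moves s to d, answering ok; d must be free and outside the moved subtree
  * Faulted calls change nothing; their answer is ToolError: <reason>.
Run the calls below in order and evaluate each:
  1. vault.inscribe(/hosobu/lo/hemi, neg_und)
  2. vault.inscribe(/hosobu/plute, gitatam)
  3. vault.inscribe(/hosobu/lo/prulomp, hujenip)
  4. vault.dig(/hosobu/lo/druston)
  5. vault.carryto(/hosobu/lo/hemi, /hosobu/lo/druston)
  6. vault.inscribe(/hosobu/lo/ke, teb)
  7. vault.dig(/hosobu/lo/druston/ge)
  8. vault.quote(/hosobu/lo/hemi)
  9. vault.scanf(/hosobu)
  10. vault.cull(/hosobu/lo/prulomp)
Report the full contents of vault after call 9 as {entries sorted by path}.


Answer: {hosobu/, hosobu/kusel=bim, hosobu/lo/, hosobu/lo/druston/, hosobu/lo/druston/ge/, hosobu/lo/hemi=neg_und, hosobu/lo/ke=teb, hosobu/lo/prulomp=hujenip, hosobu/plute=gitatam}

Derivation:
! vault.inscribe(p='/hosobu/lo/hemi', c='neg_und') == created
! vault.inscribe(p='/hosobu/plute', c='gitatam') == created
! vault.inscribe(p='/hosobu/lo/prulomp', c='hujenip') == overwrote
! vault.dig(p='/hosobu/lo/druston') == ok
! vault.carryto(s='/hosobu/lo/hemi', d='/hosobu/lo/druston') == ToolError: exists
! vault.inscribe(p='/hosobu/lo/ke', c='teb') == created
! vault.dig(p='/hosobu/lo/druston/ge') == ok
! vault.quote(p='/hosobu/lo/hemi') == neg_und
! vault.scanf(p='/hosobu') == [kusel, lo/, plute]
! vault.cull(p='/hosobu/lo/prulomp') == ok


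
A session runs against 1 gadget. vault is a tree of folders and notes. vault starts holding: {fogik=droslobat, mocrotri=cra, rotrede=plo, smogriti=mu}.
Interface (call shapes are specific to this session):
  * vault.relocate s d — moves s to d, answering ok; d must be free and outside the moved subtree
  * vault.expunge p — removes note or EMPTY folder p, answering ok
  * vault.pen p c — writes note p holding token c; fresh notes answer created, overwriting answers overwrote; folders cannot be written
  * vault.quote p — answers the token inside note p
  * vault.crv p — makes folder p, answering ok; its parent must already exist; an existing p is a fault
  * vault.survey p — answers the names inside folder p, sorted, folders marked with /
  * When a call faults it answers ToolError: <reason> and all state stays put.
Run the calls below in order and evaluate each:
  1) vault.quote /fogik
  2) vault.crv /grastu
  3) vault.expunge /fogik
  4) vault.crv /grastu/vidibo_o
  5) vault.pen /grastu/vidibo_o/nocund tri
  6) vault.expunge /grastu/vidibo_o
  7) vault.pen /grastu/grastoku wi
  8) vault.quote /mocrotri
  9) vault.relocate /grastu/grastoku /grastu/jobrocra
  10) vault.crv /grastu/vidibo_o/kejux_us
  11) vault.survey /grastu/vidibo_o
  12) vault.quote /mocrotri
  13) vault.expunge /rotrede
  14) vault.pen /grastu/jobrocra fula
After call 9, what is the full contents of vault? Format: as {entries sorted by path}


Answer: {grastu/, grastu/jobrocra=wi, grastu/vidibo_o/, grastu/vidibo_o/nocund=tri, mocrotri=cra, rotrede=plo, smogriti=mu}

Derivation:
·→ vault.quote(/fogik)
·← droslobat
·→ vault.crv(/grastu)
·← ok
·→ vault.expunge(/fogik)
·← ok
·→ vault.crv(/grastu/vidibo_o)
·← ok
·→ vault.pen(/grastu/vidibo_o/nocund, tri)
·← created
·→ vault.expunge(/grastu/vidibo_o)
·← ToolError: not empty
·→ vault.pen(/grastu/grastoku, wi)
·← created
·→ vault.quote(/mocrotri)
·← cra
·→ vault.relocate(/grastu/grastoku, /grastu/jobrocra)
·← ok
·→ vault.crv(/grastu/vidibo_o/kejux_us)
·← ok
·→ vault.survey(/grastu/vidibo_o)
·← [kejux_us/, nocund]
·→ vault.quote(/mocrotri)
·← cra
·→ vault.expunge(/rotrede)
·← ok
·→ vault.pen(/grastu/jobrocra, fula)
·← overwrote


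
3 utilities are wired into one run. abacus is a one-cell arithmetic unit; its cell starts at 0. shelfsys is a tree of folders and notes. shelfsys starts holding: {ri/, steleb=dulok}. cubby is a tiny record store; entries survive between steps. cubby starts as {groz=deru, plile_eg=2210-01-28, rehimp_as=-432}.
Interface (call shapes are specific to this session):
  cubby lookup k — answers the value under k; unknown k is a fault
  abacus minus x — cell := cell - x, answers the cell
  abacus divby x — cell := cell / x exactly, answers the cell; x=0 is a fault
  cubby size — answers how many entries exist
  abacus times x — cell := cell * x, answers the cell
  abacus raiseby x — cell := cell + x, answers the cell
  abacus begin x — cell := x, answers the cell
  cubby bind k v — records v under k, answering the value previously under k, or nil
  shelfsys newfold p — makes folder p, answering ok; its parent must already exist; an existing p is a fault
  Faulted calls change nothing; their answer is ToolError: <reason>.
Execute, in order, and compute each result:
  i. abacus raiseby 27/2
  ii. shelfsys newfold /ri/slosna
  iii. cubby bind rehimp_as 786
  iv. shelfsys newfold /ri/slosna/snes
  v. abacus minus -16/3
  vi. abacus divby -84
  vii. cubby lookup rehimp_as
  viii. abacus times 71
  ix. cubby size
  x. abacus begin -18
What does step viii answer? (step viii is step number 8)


Answer: -8023/504

Derivation:
I invoke abacus raiseby on x→27/2, — result: 27/2.
Calling shelfsys newfold on p→/ri/slosna, giving ok.
Using cubby bind on k→rehimp_as, v→786, and see -432.
I run shelfsys newfold on p→/ri/slosna/snes, and see ok.
Now I run abacus minus on x→-16/3, and observe 113/6.
Calling abacus divby on x→-84, which returns -113/504.
Now I run cubby lookup on k→rehimp_as, yielding 786.
Now I run abacus times on x→71, and get -8023/504.
Now I run cubby size(), → 3.
I call abacus begin on x→-18, yielding -18.
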